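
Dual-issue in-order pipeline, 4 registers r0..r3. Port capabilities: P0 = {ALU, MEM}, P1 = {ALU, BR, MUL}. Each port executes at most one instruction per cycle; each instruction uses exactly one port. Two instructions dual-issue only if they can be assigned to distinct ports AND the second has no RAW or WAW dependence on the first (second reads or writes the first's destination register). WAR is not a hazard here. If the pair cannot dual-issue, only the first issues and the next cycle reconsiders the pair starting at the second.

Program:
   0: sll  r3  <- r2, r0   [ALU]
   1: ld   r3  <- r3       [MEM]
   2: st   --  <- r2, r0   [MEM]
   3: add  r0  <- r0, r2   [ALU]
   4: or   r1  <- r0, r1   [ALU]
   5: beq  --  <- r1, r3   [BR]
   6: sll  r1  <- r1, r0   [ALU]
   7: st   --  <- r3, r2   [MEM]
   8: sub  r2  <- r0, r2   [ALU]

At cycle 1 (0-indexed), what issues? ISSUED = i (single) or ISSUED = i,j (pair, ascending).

c0: i0 sll  RAW+WAW r3
c1: i1 ld  no-port MEM/MEM
c2: i2&i3 st;add  dual
c3: i4 or  RAW r1
c4: i5&i6 beq;sll  dual
c5: i7&i8 st;sub  dual

ISSUED = 1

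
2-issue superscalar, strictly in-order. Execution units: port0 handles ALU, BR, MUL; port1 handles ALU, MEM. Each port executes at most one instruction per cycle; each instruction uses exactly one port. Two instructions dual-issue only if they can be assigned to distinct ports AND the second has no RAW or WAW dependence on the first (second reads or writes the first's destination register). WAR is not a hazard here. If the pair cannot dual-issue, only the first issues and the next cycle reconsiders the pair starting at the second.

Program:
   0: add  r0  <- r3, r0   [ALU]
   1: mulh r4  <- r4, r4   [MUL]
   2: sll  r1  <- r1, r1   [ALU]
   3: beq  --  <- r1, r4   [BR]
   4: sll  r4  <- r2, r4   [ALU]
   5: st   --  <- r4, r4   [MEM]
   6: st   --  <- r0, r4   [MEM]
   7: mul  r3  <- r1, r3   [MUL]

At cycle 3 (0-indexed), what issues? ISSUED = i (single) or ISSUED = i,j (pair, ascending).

ISSUED = 5

c0: i0&i1 add.ALU/mulh.MUL  dual
c1: i2 sll.ALU  RAW r1
c2: i3&i4 beq.BR/sll.ALU  dual
c3: i5 st.MEM  no-port MEM/MEM
c4: i6&i7 st.MEM/mul.MUL  dual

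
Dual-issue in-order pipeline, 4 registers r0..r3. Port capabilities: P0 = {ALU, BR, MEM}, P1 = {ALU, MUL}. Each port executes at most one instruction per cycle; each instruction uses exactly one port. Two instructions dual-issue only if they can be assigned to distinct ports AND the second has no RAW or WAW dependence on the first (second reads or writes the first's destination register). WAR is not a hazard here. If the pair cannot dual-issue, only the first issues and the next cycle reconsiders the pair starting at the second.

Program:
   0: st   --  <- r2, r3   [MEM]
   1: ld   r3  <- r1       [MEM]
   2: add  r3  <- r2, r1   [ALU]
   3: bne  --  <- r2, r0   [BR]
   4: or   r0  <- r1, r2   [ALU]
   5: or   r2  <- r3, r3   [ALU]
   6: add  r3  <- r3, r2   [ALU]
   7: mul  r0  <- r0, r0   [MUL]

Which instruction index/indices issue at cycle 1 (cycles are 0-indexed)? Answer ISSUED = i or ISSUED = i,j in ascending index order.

[0] i0  st.MEM  -- no-port MEM/MEM
[1] i1  ld.MEM  -- WAW r3
[2] i2+i3  add.ALU bne.BR  -- pair
[3] i4+i5  or.ALU or.ALU  -- pair
[4] i6+i7  add.ALU mul.MUL  -- pair

ISSUED = 1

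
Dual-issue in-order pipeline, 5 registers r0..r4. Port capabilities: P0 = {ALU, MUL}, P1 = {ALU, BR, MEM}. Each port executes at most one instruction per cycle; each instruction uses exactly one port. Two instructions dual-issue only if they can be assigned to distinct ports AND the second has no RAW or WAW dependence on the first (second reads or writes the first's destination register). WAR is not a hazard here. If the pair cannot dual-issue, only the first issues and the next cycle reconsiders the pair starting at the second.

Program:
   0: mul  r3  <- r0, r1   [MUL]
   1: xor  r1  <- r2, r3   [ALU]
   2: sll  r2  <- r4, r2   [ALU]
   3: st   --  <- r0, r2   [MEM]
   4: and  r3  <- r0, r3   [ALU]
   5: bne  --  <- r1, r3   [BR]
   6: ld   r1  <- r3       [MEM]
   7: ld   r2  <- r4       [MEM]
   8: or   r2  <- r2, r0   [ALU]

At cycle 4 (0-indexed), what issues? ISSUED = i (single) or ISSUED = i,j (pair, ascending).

#0 head=0: mul i0 RAW r3
#1 head=1: xor+sll i1,i2 2-wide
#2 head=3: st+and i3,i4 2-wide
#3 head=5: bne i5 no-port BR/MEM
#4 head=6: ld i6 no-port MEM/MEM
#5 head=7: ld i7 RAW+WAW r2
#6 head=8: or i8 tail

ISSUED = 6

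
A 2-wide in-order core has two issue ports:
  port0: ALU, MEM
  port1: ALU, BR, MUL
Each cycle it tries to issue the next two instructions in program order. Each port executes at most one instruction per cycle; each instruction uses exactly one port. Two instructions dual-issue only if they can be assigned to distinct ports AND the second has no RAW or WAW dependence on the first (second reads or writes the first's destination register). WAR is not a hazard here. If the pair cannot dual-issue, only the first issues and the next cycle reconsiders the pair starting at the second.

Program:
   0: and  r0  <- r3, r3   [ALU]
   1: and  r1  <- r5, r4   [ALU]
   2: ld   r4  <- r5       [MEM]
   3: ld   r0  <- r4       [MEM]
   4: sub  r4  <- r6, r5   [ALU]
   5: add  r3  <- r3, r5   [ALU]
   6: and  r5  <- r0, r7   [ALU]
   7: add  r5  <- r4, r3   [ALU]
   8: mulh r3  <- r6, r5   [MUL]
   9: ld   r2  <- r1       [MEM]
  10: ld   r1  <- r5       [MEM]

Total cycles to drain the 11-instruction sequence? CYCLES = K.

0. and.ALU;and.ALU @i0+i1  | pair
1. ld.MEM @i2  | no-port MEM/MEM
2. ld.MEM;sub.ALU @i3+i4  | pair
3. add.ALU;and.ALU @i5+i6  | pair
4. add.ALU @i7  | RAW r5
5. mulh.MUL;ld.MEM @i8+i9  | pair
6. ld.MEM @i10  | tail

CYCLES = 7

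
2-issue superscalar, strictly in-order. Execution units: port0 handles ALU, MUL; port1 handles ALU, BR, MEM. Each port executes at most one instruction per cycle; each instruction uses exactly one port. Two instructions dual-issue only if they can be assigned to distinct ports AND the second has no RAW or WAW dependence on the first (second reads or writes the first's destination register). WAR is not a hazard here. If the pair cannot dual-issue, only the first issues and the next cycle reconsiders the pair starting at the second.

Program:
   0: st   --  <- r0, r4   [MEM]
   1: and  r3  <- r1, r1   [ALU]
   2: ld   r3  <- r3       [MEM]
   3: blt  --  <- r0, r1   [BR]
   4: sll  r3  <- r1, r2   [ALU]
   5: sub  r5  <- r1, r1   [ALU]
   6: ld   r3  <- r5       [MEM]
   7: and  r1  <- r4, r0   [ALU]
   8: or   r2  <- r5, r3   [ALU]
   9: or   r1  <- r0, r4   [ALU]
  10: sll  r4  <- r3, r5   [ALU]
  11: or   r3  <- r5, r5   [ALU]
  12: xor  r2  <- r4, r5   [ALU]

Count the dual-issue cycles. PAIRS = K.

PAIRS = 5

  cy0 -> i0&i1 (st;and) pair
  cy1 -> i2 (ld) no-port MEM/BR
  cy2 -> i3&i4 (blt;sll) pair
  cy3 -> i5 (sub) RAW r5
  cy4 -> i6&i7 (ld;and) pair
  cy5 -> i8&i9 (or;or) pair
  cy6 -> i10&i11 (sll;or) pair
  cy7 -> i12 (xor) tail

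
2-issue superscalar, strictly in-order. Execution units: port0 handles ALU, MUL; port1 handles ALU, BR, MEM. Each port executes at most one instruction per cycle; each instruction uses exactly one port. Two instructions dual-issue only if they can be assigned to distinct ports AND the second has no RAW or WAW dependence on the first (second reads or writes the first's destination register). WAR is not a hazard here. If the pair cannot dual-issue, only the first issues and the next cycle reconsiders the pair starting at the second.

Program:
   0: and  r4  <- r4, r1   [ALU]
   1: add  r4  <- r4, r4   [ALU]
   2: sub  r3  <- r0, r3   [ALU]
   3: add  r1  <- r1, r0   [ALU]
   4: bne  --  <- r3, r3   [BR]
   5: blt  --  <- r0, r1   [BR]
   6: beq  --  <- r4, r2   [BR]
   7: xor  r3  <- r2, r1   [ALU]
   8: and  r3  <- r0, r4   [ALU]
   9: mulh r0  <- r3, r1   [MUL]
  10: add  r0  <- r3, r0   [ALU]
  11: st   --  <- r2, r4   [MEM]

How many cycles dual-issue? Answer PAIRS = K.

PAIRS = 4

#0 head=0: and i0 RAW+WAW r4
#1 head=1: add+sub i1&i2 dual
#2 head=3: add+bne i3&i4 dual
#3 head=5: blt i5 no-port BR/BR
#4 head=6: beq+xor i6&i7 dual
#5 head=8: and i8 RAW r3
#6 head=9: mulh i9 RAW+WAW r0
#7 head=10: add+st i10&i11 dual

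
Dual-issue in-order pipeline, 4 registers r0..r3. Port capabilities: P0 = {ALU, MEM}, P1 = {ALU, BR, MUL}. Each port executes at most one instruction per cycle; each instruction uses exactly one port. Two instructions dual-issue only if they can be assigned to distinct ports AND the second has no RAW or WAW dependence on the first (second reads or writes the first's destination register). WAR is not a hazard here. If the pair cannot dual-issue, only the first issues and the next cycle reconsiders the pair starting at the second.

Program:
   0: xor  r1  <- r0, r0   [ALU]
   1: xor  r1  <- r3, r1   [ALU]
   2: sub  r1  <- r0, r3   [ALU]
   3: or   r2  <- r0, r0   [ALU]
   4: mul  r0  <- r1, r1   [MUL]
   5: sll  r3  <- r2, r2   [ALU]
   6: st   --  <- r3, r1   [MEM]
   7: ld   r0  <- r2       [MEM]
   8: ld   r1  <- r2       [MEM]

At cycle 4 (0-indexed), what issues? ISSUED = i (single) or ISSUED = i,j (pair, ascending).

ISSUED = 6

t=0 i0:xor ; RAW+WAW r1
t=1 i1:xor ; WAW r1
t=2 i2/i3:sub/or ; dual
t=3 i4/i5:mul/sll ; dual
t=4 i6:st ; no-port MEM/MEM
t=5 i7:ld ; no-port MEM/MEM
t=6 i8:ld ; tail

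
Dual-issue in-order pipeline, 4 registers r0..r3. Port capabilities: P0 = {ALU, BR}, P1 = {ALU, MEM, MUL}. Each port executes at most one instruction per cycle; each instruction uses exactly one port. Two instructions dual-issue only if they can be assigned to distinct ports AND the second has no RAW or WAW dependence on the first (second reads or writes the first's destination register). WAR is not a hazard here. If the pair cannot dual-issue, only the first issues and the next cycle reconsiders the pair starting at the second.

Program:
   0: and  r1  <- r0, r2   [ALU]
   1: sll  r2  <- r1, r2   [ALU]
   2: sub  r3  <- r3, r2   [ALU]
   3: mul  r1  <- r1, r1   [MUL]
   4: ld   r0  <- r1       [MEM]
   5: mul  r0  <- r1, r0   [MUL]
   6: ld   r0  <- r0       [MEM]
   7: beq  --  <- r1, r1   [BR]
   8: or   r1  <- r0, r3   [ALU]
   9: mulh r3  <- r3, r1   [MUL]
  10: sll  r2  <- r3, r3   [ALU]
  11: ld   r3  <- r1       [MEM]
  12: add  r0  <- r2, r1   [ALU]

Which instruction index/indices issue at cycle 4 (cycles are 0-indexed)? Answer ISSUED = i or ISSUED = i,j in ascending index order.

ISSUED = 5

0. and @i0  | RAW r1
1. sll @i1  | RAW r2
2. sub mul @i2/i3  | pair
3. ld @i4  | no-port MEM/MUL
4. mul @i5  | no-port MUL/MEM
5. ld beq @i6/i7  | pair
6. or @i8  | RAW r1
7. mulh @i9  | RAW r3
8. sll ld @i10/i11  | pair
9. add @i12  | tail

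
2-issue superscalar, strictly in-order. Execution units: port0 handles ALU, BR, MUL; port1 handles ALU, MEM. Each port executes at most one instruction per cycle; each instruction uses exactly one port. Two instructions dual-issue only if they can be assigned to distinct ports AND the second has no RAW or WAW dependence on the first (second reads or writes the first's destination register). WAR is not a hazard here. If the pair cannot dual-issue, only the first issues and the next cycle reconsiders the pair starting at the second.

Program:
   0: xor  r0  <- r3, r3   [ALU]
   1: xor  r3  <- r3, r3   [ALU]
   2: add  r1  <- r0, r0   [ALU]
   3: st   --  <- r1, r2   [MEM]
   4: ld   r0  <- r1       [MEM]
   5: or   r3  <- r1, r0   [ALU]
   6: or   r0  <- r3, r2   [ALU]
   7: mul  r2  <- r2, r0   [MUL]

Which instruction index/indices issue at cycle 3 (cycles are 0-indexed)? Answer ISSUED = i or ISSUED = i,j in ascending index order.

ISSUED = 4

  cy0 -> i0&i1 (xor xor) pair
  cy1 -> i2 (add) RAW r1
  cy2 -> i3 (st) no-port MEM/MEM
  cy3 -> i4 (ld) RAW r0
  cy4 -> i5 (or) RAW r3
  cy5 -> i6 (or) RAW r0
  cy6 -> i7 (mul) tail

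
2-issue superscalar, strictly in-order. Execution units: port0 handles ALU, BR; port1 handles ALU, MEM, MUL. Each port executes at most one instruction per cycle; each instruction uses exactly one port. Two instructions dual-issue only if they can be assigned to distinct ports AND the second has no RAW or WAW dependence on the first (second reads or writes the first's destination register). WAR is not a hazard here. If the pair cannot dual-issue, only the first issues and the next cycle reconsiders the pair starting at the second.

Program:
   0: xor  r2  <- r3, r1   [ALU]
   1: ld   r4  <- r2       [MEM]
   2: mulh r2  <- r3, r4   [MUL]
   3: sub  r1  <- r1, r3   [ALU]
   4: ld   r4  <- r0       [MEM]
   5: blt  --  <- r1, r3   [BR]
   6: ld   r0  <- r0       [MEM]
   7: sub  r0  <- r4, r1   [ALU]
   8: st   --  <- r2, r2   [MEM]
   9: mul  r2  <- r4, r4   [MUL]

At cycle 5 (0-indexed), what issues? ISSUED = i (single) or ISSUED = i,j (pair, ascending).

ISSUED = 7,8

[0] i0  xor.ALU  -- RAW r2
[1] i1  ld.MEM  -- no-port MEM/MUL
[2] i2/i3  mulh.MUL+sub.ALU  -- 2-wide
[3] i4/i5  ld.MEM+blt.BR  -- 2-wide
[4] i6  ld.MEM  -- WAW r0
[5] i7/i8  sub.ALU+st.MEM  -- 2-wide
[6] i9  mul.MUL  -- tail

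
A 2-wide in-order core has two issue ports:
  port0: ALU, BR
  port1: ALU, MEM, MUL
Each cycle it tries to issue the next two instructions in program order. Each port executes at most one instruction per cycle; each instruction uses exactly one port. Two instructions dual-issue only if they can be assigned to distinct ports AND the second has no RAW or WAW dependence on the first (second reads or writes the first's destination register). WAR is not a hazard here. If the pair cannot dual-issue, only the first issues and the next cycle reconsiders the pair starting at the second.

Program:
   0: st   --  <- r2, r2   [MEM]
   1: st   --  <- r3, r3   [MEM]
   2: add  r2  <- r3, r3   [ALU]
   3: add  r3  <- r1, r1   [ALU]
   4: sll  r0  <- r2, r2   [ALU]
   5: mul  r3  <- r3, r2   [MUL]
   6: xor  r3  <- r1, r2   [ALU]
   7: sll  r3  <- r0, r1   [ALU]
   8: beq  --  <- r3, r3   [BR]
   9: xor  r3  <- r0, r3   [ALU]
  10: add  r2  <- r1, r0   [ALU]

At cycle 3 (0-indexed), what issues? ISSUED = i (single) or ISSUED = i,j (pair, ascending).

ISSUED = 5

[0] i0  st  -- no-port MEM/MEM
[1] i1+i2  st+add  -- dual
[2] i3+i4  add+sll  -- dual
[3] i5  mul  -- WAW r3
[4] i6  xor  -- WAW r3
[5] i7  sll  -- RAW r3
[6] i8+i9  beq+xor  -- dual
[7] i10  add  -- tail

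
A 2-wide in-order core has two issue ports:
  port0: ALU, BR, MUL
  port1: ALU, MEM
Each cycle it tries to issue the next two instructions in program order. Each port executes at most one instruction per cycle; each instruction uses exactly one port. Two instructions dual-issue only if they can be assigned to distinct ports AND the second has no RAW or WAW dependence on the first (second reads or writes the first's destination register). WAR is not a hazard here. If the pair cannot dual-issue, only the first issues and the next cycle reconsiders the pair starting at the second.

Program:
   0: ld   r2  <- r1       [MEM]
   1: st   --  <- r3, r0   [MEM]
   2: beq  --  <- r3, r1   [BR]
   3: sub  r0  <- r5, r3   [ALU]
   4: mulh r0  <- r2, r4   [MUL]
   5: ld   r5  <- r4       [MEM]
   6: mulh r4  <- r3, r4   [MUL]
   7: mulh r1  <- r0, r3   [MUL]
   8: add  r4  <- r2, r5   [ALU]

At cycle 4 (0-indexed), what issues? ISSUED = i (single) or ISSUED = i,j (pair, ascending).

ISSUED = 6

[0] i0  ld.MEM  -- no-port MEM/MEM
[1] i1+i2  st.MEM/beq.BR  -- 2-wide
[2] i3  sub.ALU  -- WAW r0
[3] i4+i5  mulh.MUL/ld.MEM  -- 2-wide
[4] i6  mulh.MUL  -- no-port MUL/MUL
[5] i7+i8  mulh.MUL/add.ALU  -- 2-wide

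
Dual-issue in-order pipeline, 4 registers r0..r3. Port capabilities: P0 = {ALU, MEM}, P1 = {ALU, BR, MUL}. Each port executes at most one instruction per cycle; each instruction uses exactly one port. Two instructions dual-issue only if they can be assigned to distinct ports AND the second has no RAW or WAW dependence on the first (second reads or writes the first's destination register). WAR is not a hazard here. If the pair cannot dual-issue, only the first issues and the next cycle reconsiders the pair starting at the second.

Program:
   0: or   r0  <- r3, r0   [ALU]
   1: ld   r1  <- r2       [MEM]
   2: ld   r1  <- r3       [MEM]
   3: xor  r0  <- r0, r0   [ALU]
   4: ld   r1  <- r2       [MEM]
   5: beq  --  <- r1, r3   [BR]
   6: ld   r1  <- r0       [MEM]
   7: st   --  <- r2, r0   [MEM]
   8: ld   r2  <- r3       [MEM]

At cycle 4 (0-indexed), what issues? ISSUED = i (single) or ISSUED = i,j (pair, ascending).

ISSUED = 7

  cy0 -> i0&i1 (or;ld) 2-wide
  cy1 -> i2&i3 (ld;xor) 2-wide
  cy2 -> i4 (ld) RAW r1
  cy3 -> i5&i6 (beq;ld) 2-wide
  cy4 -> i7 (st) no-port MEM/MEM
  cy5 -> i8 (ld) tail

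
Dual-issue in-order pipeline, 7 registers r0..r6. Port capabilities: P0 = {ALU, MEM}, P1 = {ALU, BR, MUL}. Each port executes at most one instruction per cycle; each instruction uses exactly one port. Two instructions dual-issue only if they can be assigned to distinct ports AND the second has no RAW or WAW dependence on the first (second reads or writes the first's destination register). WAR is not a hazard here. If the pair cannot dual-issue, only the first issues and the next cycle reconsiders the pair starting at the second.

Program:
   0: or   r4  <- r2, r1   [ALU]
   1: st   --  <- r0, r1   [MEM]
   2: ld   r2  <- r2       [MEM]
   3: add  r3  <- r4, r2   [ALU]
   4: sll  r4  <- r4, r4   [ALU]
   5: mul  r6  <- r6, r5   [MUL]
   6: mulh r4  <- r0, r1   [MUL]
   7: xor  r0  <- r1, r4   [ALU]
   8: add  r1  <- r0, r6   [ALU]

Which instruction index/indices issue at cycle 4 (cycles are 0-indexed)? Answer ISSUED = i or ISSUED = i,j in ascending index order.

ISSUED = 6

#0 head=0: or/st i0,i1 dual
#1 head=2: ld i2 RAW r2
#2 head=3: add/sll i3,i4 dual
#3 head=5: mul i5 no-port MUL/MUL
#4 head=6: mulh i6 RAW r4
#5 head=7: xor i7 RAW r0
#6 head=8: add i8 tail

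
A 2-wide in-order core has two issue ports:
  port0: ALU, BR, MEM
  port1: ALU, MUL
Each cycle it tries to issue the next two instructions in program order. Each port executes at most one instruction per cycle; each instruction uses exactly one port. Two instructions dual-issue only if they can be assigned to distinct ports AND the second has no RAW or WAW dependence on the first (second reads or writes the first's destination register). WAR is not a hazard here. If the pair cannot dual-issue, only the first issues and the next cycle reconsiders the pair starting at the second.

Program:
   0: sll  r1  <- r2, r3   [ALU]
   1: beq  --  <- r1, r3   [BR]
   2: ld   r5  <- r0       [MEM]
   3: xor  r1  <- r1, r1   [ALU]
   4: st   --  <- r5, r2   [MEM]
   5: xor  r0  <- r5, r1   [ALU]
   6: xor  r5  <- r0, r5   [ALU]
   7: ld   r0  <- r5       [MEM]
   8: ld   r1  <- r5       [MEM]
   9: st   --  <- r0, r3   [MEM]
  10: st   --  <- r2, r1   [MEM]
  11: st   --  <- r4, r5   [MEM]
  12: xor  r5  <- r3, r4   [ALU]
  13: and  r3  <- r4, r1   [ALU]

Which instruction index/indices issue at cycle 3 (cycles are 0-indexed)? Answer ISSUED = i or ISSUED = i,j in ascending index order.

t=0 i0:sll ; RAW r1
t=1 i1:beq ; no-port BR/MEM
t=2 i2+i3:ld/xor ; pair
t=3 i4+i5:st/xor ; pair
t=4 i6:xor ; RAW r5
t=5 i7:ld ; no-port MEM/MEM
t=6 i8:ld ; no-port MEM/MEM
t=7 i9:st ; no-port MEM/MEM
t=8 i10:st ; no-port MEM/MEM
t=9 i11+i12:st/xor ; pair
t=10 i13:and ; tail

ISSUED = 4,5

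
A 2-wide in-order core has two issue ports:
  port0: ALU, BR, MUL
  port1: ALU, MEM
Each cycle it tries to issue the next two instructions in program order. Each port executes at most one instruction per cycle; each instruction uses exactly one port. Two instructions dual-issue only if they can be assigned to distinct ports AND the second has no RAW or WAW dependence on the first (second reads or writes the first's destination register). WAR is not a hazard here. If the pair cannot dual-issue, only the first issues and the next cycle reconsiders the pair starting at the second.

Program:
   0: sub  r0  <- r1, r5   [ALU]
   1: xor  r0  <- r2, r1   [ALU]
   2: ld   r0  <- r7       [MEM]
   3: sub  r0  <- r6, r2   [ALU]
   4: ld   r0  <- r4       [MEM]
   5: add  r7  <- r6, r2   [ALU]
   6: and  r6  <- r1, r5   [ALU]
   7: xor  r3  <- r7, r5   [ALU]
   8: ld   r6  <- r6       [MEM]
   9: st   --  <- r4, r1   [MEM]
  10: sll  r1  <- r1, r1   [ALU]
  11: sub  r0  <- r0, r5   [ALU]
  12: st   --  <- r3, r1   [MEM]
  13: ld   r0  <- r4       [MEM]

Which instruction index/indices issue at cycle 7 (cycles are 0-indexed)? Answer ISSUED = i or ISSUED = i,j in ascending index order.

ISSUED = 9,10

c0: i0 sub.ALU  WAW r0
c1: i1 xor.ALU  WAW r0
c2: i2 ld.MEM  WAW r0
c3: i3 sub.ALU  WAW r0
c4: i4&i5 ld.MEM;add.ALU  pair
c5: i6&i7 and.ALU;xor.ALU  pair
c6: i8 ld.MEM  no-port MEM/MEM
c7: i9&i10 st.MEM;sll.ALU  pair
c8: i11&i12 sub.ALU;st.MEM  pair
c9: i13 ld.MEM  tail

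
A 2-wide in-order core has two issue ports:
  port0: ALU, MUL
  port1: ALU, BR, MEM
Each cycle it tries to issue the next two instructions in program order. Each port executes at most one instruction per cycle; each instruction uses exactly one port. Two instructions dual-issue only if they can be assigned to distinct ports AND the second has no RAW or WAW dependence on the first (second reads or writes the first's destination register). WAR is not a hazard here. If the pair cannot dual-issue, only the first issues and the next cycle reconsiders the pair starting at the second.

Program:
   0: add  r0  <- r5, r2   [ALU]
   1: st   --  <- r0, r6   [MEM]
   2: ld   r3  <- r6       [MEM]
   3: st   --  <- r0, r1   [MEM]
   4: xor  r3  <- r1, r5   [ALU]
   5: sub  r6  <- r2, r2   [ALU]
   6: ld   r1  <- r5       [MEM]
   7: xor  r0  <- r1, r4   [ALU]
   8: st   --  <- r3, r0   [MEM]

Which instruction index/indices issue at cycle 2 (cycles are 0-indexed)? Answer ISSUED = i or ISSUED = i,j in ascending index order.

ISSUED = 2

#0 head=0: add.ALU i0 RAW r0
#1 head=1: st.MEM i1 no-port MEM/MEM
#2 head=2: ld.MEM i2 no-port MEM/MEM
#3 head=3: st.MEM xor.ALU i3&i4 2-wide
#4 head=5: sub.ALU ld.MEM i5&i6 2-wide
#5 head=7: xor.ALU i7 RAW r0
#6 head=8: st.MEM i8 tail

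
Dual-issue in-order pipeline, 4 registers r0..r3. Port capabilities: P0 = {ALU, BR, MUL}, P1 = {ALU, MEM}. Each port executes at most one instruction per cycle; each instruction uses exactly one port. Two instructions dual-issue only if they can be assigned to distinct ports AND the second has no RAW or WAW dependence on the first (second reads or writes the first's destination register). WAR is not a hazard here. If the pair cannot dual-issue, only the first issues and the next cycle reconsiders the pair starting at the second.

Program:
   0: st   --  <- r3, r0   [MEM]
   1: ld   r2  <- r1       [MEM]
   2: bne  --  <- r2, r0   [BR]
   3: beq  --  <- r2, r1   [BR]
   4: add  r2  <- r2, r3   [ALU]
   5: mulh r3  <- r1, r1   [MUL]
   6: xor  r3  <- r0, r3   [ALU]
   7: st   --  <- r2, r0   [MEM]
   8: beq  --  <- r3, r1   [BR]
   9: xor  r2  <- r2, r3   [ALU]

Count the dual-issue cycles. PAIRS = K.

c0: i0 st.MEM  no-port MEM/MEM
c1: i1 ld.MEM  RAW r2
c2: i2 bne.BR  no-port BR/BR
c3: i3/i4 beq.BR+add.ALU  2-wide
c4: i5 mulh.MUL  RAW+WAW r3
c5: i6/i7 xor.ALU+st.MEM  2-wide
c6: i8/i9 beq.BR+xor.ALU  2-wide

PAIRS = 3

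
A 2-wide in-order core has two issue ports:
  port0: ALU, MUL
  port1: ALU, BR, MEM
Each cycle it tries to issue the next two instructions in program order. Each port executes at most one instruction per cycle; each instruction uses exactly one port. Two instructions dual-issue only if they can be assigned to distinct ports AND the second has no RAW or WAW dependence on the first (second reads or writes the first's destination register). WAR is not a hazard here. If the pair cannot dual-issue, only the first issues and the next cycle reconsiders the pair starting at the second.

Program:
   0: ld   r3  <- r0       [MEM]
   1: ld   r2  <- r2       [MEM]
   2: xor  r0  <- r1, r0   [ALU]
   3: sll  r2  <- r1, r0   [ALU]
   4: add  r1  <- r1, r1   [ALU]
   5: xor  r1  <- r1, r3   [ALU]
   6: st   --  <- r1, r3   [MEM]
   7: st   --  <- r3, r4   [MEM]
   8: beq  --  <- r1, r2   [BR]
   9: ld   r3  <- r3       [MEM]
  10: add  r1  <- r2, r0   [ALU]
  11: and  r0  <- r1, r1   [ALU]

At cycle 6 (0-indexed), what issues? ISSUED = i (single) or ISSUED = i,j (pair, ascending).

ISSUED = 8

[0] i0  ld.MEM  -- no-port MEM/MEM
[1] i1+i2  ld.MEM;xor.ALU  -- dual
[2] i3+i4  sll.ALU;add.ALU  -- dual
[3] i5  xor.ALU  -- RAW r1
[4] i6  st.MEM  -- no-port MEM/MEM
[5] i7  st.MEM  -- no-port MEM/BR
[6] i8  beq.BR  -- no-port BR/MEM
[7] i9+i10  ld.MEM;add.ALU  -- dual
[8] i11  and.ALU  -- tail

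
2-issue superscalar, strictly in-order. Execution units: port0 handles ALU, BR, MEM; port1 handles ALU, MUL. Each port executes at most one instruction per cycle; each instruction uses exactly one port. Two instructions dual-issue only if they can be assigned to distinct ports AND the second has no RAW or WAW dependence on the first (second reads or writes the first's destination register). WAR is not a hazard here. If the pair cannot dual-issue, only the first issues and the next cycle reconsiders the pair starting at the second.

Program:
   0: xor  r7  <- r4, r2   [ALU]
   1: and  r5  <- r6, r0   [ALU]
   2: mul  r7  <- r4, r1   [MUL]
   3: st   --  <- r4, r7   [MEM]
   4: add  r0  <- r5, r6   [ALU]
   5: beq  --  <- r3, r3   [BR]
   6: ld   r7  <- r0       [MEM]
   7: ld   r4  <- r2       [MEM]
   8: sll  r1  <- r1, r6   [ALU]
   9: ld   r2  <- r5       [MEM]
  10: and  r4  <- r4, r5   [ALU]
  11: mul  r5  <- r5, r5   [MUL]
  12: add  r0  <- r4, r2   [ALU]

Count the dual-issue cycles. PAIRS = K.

t=0 i0/i1:xor.ALU/and.ALU ; 2-wide
t=1 i2:mul.MUL ; RAW r7
t=2 i3/i4:st.MEM/add.ALU ; 2-wide
t=3 i5:beq.BR ; no-port BR/MEM
t=4 i6:ld.MEM ; no-port MEM/MEM
t=5 i7/i8:ld.MEM/sll.ALU ; 2-wide
t=6 i9/i10:ld.MEM/and.ALU ; 2-wide
t=7 i11/i12:mul.MUL/add.ALU ; 2-wide

PAIRS = 5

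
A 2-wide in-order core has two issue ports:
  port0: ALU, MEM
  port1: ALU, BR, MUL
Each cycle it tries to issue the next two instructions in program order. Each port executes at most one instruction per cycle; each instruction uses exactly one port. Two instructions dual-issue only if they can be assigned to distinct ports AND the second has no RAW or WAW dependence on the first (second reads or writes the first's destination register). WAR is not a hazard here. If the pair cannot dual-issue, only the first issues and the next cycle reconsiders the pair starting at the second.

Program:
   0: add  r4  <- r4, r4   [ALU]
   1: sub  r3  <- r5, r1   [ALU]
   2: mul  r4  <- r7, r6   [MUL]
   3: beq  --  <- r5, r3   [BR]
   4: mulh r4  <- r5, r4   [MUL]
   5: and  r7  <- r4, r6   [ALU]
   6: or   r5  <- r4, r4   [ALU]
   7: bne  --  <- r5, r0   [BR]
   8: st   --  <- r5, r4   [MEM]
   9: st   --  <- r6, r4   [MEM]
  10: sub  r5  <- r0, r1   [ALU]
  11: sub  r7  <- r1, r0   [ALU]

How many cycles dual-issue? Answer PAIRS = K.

PAIRS = 4

0. add.ALU sub.ALU @i0&i1  | 2-wide
1. mul.MUL @i2  | no-port MUL/BR
2. beq.BR @i3  | no-port BR/MUL
3. mulh.MUL @i4  | RAW r4
4. and.ALU or.ALU @i5&i6  | 2-wide
5. bne.BR st.MEM @i7&i8  | 2-wide
6. st.MEM sub.ALU @i9&i10  | 2-wide
7. sub.ALU @i11  | tail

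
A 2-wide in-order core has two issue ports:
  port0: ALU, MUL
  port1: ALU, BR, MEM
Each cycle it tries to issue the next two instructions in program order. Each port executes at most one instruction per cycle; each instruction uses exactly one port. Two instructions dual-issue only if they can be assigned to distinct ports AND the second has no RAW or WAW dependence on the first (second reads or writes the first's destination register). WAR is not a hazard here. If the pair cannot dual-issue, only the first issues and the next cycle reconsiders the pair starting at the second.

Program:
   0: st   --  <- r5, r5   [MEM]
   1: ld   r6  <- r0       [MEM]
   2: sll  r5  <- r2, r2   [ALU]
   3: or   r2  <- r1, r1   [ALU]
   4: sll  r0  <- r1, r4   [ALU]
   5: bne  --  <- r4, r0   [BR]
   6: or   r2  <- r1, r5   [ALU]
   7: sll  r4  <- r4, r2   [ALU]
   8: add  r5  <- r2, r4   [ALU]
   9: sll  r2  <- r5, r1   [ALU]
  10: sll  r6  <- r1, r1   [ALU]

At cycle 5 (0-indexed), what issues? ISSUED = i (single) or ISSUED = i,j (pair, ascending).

ISSUED = 8

c0: i0 st  no-port MEM/MEM
c1: i1&i2 ld;sll  dual
c2: i3&i4 or;sll  dual
c3: i5&i6 bne;or  dual
c4: i7 sll  RAW r4
c5: i8 add  RAW r5
c6: i9&i10 sll;sll  dual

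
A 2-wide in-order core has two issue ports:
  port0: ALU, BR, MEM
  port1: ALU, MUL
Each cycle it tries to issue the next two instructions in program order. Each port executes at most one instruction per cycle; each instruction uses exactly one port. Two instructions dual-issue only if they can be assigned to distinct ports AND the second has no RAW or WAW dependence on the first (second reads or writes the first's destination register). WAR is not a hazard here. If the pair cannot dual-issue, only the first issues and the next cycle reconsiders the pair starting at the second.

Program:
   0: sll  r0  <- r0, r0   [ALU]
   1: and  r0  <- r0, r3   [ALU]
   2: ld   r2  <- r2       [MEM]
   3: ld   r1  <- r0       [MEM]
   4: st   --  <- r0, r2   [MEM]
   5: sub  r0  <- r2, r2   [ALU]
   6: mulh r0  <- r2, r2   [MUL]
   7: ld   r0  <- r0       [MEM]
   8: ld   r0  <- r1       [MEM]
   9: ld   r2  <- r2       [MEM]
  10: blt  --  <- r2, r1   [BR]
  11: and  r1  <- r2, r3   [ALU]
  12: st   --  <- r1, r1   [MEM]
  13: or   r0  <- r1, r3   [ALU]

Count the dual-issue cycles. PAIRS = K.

c0: i0 sll  RAW+WAW r0
c1: i1&i2 and;ld  2-wide
c2: i3 ld  no-port MEM/MEM
c3: i4&i5 st;sub  2-wide
c4: i6 mulh  RAW+WAW r0
c5: i7 ld  no-port MEM/MEM
c6: i8 ld  no-port MEM/MEM
c7: i9 ld  no-port MEM/BR
c8: i10&i11 blt;and  2-wide
c9: i12&i13 st;or  2-wide

PAIRS = 4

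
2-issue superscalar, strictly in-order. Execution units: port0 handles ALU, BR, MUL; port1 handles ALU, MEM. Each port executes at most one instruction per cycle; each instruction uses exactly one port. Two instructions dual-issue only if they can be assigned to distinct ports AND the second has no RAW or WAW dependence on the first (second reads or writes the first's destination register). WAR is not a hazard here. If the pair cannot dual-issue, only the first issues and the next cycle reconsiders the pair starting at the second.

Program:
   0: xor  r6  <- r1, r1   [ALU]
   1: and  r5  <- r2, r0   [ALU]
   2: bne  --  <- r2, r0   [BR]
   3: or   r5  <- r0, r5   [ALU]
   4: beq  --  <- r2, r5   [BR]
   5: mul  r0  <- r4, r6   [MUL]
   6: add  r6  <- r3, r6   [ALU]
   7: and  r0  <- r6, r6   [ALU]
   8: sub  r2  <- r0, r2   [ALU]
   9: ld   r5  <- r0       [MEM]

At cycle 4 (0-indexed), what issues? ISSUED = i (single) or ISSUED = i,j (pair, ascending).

ISSUED = 7

0. xor+and @i0/i1  | dual
1. bne+or @i2/i3  | dual
2. beq @i4  | no-port BR/MUL
3. mul+add @i5/i6  | dual
4. and @i7  | RAW r0
5. sub+ld @i8/i9  | dual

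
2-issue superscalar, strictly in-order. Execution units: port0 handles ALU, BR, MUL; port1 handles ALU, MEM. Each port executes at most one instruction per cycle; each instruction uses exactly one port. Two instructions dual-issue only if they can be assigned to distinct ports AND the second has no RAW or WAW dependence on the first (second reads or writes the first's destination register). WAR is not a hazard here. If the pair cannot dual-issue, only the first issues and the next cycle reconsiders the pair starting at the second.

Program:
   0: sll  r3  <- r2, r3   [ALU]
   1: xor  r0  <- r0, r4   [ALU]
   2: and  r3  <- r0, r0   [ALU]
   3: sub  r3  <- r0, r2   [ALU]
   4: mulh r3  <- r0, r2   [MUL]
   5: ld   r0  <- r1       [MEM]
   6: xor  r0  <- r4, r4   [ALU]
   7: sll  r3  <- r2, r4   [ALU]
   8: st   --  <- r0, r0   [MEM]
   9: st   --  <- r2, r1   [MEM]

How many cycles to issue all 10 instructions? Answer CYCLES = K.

CYCLES = 7

0. sll/xor @i0&i1  | pair
1. and @i2  | WAW r3
2. sub @i3  | WAW r3
3. mulh/ld @i4&i5  | pair
4. xor/sll @i6&i7  | pair
5. st @i8  | no-port MEM/MEM
6. st @i9  | tail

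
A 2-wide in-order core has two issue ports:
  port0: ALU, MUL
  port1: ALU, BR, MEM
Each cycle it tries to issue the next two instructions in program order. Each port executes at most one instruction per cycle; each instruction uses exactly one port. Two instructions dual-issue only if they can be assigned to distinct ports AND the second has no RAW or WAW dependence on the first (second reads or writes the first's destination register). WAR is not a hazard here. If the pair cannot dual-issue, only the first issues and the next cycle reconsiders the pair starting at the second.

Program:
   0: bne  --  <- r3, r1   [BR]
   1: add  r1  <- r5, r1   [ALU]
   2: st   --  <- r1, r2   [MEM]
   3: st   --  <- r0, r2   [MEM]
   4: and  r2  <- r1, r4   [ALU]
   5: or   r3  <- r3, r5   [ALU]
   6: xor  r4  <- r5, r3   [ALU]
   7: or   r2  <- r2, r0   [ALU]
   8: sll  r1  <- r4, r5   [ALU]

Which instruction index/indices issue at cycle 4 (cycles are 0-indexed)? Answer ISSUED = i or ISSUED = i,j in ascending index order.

ISSUED = 6,7

#0 head=0: bne.BR+add.ALU i0/i1 dual
#1 head=2: st.MEM i2 no-port MEM/MEM
#2 head=3: st.MEM+and.ALU i3/i4 dual
#3 head=5: or.ALU i5 RAW r3
#4 head=6: xor.ALU+or.ALU i6/i7 dual
#5 head=8: sll.ALU i8 tail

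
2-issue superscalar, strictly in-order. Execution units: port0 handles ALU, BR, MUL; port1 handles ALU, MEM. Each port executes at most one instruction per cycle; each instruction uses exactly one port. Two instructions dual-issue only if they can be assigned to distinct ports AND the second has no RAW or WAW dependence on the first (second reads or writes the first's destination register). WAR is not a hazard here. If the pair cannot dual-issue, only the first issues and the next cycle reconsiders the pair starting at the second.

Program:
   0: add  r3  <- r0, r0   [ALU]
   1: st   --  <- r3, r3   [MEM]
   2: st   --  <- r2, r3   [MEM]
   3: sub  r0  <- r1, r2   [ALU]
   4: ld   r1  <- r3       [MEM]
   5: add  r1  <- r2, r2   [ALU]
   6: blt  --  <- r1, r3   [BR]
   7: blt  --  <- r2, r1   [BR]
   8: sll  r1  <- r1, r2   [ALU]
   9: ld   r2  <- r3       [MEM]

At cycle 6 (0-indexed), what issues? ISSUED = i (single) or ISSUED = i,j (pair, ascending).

[0] i0  add.ALU  -- RAW r3
[1] i1  st.MEM  -- no-port MEM/MEM
[2] i2&i3  st.MEM sub.ALU  -- dual
[3] i4  ld.MEM  -- WAW r1
[4] i5  add.ALU  -- RAW r1
[5] i6  blt.BR  -- no-port BR/BR
[6] i7&i8  blt.BR sll.ALU  -- dual
[7] i9  ld.MEM  -- tail

ISSUED = 7,8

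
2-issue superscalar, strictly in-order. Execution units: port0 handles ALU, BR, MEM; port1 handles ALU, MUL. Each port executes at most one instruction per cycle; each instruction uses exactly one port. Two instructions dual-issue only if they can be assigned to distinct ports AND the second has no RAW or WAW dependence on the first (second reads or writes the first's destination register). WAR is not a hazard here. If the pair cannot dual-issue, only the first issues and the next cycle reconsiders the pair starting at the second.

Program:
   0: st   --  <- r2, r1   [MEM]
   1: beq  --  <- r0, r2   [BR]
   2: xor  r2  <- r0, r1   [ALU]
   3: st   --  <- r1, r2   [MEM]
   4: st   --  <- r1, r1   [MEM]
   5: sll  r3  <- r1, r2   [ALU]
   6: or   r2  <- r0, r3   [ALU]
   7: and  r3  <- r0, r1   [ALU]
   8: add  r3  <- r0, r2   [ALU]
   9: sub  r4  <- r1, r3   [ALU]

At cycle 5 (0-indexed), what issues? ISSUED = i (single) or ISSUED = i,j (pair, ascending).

ISSUED = 8

c0: i0 st  no-port MEM/BR
c1: i1/i2 beq/xor  2-wide
c2: i3 st  no-port MEM/MEM
c3: i4/i5 st/sll  2-wide
c4: i6/i7 or/and  2-wide
c5: i8 add  RAW r3
c6: i9 sub  tail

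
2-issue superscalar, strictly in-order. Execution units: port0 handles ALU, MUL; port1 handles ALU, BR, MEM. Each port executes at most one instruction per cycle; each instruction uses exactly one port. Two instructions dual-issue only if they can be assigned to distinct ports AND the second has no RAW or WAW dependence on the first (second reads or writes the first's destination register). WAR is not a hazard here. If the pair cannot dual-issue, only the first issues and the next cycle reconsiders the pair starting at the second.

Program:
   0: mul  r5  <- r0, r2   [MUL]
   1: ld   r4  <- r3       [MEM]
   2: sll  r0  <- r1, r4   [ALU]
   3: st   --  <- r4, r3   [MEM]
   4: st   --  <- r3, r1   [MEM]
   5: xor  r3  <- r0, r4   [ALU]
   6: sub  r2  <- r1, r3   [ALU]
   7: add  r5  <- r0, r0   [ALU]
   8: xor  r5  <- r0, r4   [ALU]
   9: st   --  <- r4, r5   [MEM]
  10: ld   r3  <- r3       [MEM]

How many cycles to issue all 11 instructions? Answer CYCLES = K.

CYCLES = 7

[0] i0,i1  mul.MUL ld.MEM  -- dual
[1] i2,i3  sll.ALU st.MEM  -- dual
[2] i4,i5  st.MEM xor.ALU  -- dual
[3] i6,i7  sub.ALU add.ALU  -- dual
[4] i8  xor.ALU  -- RAW r5
[5] i9  st.MEM  -- no-port MEM/MEM
[6] i10  ld.MEM  -- tail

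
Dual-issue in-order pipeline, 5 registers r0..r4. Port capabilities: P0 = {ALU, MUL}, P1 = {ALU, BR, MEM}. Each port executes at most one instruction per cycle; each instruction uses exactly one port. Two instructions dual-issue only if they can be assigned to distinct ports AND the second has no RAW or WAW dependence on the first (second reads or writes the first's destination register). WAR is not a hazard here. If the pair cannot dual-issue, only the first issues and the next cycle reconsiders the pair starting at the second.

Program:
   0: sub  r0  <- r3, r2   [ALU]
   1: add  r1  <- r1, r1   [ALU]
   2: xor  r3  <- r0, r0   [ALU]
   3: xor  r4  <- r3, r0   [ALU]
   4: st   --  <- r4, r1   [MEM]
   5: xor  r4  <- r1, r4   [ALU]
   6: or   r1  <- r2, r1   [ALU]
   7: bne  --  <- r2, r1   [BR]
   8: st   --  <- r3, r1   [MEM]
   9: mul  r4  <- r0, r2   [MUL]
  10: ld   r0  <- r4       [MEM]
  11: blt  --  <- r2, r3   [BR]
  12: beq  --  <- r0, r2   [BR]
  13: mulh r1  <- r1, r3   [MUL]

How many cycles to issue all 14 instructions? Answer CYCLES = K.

t=0 i0&i1:sub add ; 2-wide
t=1 i2:xor ; RAW r3
t=2 i3:xor ; RAW r4
t=3 i4&i5:st xor ; 2-wide
t=4 i6:or ; RAW r1
t=5 i7:bne ; no-port BR/MEM
t=6 i8&i9:st mul ; 2-wide
t=7 i10:ld ; no-port MEM/BR
t=8 i11:blt ; no-port BR/BR
t=9 i12&i13:beq mulh ; 2-wide

CYCLES = 10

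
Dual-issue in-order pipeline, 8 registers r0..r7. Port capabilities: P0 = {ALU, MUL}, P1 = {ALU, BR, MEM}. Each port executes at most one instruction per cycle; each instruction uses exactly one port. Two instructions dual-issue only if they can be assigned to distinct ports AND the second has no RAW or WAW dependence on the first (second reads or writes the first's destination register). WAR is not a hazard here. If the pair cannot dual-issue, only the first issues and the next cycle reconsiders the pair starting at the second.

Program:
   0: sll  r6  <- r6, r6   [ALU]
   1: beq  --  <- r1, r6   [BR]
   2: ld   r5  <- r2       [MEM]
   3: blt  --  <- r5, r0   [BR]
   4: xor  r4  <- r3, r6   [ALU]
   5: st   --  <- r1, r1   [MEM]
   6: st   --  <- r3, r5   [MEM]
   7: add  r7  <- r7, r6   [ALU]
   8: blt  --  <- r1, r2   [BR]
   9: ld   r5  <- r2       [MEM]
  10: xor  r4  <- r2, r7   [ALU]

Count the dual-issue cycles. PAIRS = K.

  cy0 -> i0 (sll) RAW r6
  cy1 -> i1 (beq) no-port BR/MEM
  cy2 -> i2 (ld) no-port MEM/BR
  cy3 -> i3+i4 (blt/xor) pair
  cy4 -> i5 (st) no-port MEM/MEM
  cy5 -> i6+i7 (st/add) pair
  cy6 -> i8 (blt) no-port BR/MEM
  cy7 -> i9+i10 (ld/xor) pair

PAIRS = 3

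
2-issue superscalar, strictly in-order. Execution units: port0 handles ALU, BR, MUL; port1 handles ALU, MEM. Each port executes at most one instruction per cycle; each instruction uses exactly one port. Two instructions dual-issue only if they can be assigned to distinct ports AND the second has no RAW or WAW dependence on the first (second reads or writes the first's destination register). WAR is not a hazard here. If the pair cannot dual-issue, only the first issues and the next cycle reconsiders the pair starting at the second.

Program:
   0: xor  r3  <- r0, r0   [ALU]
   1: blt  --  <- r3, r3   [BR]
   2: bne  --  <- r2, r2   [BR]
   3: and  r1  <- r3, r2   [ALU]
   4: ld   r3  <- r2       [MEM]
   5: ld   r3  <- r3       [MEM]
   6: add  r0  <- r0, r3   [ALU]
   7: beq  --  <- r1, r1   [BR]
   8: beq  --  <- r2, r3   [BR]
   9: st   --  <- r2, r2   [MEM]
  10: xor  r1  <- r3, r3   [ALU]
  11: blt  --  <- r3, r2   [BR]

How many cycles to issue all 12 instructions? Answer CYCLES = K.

[0] i0  xor.ALU  -- RAW r3
[1] i1  blt.BR  -- no-port BR/BR
[2] i2/i3  bne.BR and.ALU  -- dual
[3] i4  ld.MEM  -- no-port MEM/MEM
[4] i5  ld.MEM  -- RAW r3
[5] i6/i7  add.ALU beq.BR  -- dual
[6] i8/i9  beq.BR st.MEM  -- dual
[7] i10/i11  xor.ALU blt.BR  -- dual

CYCLES = 8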